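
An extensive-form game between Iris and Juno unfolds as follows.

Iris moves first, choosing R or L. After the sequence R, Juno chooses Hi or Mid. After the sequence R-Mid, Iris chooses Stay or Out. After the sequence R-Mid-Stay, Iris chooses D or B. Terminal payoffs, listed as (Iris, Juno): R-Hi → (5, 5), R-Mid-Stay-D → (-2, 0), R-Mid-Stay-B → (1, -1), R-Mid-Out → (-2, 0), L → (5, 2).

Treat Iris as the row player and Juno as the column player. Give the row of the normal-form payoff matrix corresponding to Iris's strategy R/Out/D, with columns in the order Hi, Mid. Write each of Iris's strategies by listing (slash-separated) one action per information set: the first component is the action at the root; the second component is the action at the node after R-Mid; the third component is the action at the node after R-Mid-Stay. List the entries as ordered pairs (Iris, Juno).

vs Hi: Iris plays R → Juno plays Hi at [R] → (5, 5)
vs Mid: Iris plays R → Juno plays Mid at [R] → Iris plays Out at [R-Mid] → (-2, 0)

(5,5) (-2,0)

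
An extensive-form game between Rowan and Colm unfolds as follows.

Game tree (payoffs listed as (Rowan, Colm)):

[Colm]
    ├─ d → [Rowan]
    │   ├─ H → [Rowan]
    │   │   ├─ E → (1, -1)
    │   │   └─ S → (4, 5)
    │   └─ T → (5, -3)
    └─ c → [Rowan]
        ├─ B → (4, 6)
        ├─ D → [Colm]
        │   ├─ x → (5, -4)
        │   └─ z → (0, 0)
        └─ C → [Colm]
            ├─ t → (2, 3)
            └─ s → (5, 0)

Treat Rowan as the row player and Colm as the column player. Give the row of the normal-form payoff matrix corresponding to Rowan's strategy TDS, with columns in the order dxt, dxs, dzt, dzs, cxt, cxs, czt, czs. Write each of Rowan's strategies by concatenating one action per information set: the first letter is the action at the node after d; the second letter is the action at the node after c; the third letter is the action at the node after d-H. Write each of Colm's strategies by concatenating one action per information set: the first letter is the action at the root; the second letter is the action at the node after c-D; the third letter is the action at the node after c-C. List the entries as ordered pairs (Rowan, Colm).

(5,-3) (5,-3) (5,-3) (5,-3) (5,-4) (5,-4) (0,0) (0,0)

vs dxt: Colm plays d → Rowan plays T at [d] → (5, -3)
vs dxs: Colm plays d → Rowan plays T at [d] → (5, -3)
vs dzt: Colm plays d → Rowan plays T at [d] → (5, -3)
vs dzs: Colm plays d → Rowan plays T at [d] → (5, -3)
vs cxt: Colm plays c → Rowan plays D at [c] → Colm plays x at [c-D] → (5, -4)
vs cxs: Colm plays c → Rowan plays D at [c] → Colm plays x at [c-D] → (5, -4)
vs czt: Colm plays c → Rowan plays D at [c] → Colm plays z at [c-D] → (0, 0)
vs czs: Colm plays c → Rowan plays D at [c] → Colm plays z at [c-D] → (0, 0)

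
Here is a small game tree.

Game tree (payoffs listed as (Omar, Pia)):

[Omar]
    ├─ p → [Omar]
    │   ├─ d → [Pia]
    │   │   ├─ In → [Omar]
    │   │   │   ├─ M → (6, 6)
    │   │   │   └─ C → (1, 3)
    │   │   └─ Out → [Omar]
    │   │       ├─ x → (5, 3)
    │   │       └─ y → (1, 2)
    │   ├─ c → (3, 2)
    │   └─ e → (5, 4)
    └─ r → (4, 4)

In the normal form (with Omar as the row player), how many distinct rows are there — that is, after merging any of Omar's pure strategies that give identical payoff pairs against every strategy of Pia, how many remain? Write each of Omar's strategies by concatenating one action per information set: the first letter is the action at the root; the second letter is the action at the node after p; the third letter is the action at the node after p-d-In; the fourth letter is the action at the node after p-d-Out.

7

Omar has 24 pure strategies: pdMx, pdMy, pdCx, pdCy, pcMx, pcMy, pcCx, pcCy, peMx, peMy, peCx, peCy, rdMx, rdMy, rdCx, rdCy, rcMx, rcMy, rcCx, rcCy, reMx, reMy, reCx, reCy. Columns: In, Out.
{pdMx} → row (6,6) (5,3)
{pdMy} → row (6,6) (1,2)
{pdCx} → row (1,3) (5,3)
{pdCy} → row (1,3) (1,2)
{pcMx, pcMy, pcCx, pcCy} → row (3,2) (3,2)
{peMx, peMy, peCx, peCy} → row (5,4) (5,4)
{rdMx, rdMy, rdCx, rdCy, rcMx, rcMy, rcCx, rcCy, reMx, reMy, reCx, reCy} → row (4,4) (4,4)
That's 7 distinct rows out of 24 strategies.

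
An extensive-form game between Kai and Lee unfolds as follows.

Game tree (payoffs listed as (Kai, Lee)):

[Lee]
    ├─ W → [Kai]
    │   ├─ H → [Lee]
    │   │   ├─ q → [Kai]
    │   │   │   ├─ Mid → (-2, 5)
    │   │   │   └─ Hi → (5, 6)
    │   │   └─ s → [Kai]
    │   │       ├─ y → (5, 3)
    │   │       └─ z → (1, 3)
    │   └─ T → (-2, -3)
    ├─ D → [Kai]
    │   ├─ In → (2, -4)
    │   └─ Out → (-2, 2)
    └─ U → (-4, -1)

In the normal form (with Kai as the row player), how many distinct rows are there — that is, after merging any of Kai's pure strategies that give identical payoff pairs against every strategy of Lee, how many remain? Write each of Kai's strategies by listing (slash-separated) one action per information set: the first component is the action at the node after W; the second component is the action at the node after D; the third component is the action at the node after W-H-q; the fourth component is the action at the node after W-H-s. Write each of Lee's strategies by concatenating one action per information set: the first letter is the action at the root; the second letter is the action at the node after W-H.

Kai has 16 pure strategies: H/In/Mid/y, H/In/Mid/z, H/In/Hi/y, H/In/Hi/z, H/Out/Mid/y, H/Out/Mid/z, H/Out/Hi/y, H/Out/Hi/z, T/In/Mid/y, T/In/Mid/z, T/In/Hi/y, T/In/Hi/z, T/Out/Mid/y, T/Out/Mid/z, T/Out/Hi/y, T/Out/Hi/z. Columns: Wq, Ws, Dq, Ds, Uq, Us.
{H/In/Mid/y} → row (-2,5) (5,3) (2,-4) (2,-4) (-4,-1) (-4,-1)
{H/In/Mid/z} → row (-2,5) (1,3) (2,-4) (2,-4) (-4,-1) (-4,-1)
{H/In/Hi/y} → row (5,6) (5,3) (2,-4) (2,-4) (-4,-1) (-4,-1)
{H/In/Hi/z} → row (5,6) (1,3) (2,-4) (2,-4) (-4,-1) (-4,-1)
{H/Out/Mid/y} → row (-2,5) (5,3) (-2,2) (-2,2) (-4,-1) (-4,-1)
{H/Out/Mid/z} → row (-2,5) (1,3) (-2,2) (-2,2) (-4,-1) (-4,-1)
{H/Out/Hi/y} → row (5,6) (5,3) (-2,2) (-2,2) (-4,-1) (-4,-1)
{H/Out/Hi/z} → row (5,6) (1,3) (-2,2) (-2,2) (-4,-1) (-4,-1)
{T/In/Mid/y, T/In/Mid/z, T/In/Hi/y, T/In/Hi/z} → row (-2,-3) (-2,-3) (2,-4) (2,-4) (-4,-1) (-4,-1)
{T/Out/Mid/y, T/Out/Mid/z, T/Out/Hi/y, T/Out/Hi/z} → row (-2,-3) (-2,-3) (-2,2) (-2,2) (-4,-1) (-4,-1)
That's 10 distinct rows out of 16 strategies.

10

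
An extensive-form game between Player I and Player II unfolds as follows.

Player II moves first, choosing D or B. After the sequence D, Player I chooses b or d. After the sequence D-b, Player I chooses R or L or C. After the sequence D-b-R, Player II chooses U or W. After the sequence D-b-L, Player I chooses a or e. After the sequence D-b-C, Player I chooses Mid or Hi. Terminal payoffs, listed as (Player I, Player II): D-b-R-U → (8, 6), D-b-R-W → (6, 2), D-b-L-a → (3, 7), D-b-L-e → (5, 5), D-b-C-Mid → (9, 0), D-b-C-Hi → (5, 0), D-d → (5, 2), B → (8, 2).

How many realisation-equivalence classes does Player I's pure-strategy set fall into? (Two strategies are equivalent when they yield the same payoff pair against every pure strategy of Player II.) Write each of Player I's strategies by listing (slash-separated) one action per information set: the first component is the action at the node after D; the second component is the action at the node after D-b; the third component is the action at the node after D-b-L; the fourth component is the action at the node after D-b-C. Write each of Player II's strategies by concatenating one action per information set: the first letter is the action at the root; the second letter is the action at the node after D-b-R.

6

Player I has 24 pure strategies: b/R/a/Mid, b/R/a/Hi, b/R/e/Mid, b/R/e/Hi, b/L/a/Mid, b/L/a/Hi, b/L/e/Mid, b/L/e/Hi, b/C/a/Mid, b/C/a/Hi, b/C/e/Mid, b/C/e/Hi, d/R/a/Mid, d/R/a/Hi, d/R/e/Mid, d/R/e/Hi, d/L/a/Mid, d/L/a/Hi, d/L/e/Mid, d/L/e/Hi, d/C/a/Mid, d/C/a/Hi, d/C/e/Mid, d/C/e/Hi. Columns: DU, DW, BU, BW.
{b/R/a/Mid, b/R/a/Hi, b/R/e/Mid, b/R/e/Hi} → row (8,6) (6,2) (8,2) (8,2)
{b/L/a/Mid, b/L/a/Hi} → row (3,7) (3,7) (8,2) (8,2)
{b/L/e/Mid, b/L/e/Hi} → row (5,5) (5,5) (8,2) (8,2)
{b/C/a/Mid, b/C/e/Mid} → row (9,0) (9,0) (8,2) (8,2)
{b/C/a/Hi, b/C/e/Hi} → row (5,0) (5,0) (8,2) (8,2)
{d/R/a/Mid, d/R/a/Hi, d/R/e/Mid, d/R/e/Hi, d/L/a/Mid, d/L/a/Hi, d/L/e/Mid, d/L/e/Hi, d/C/a/Mid, d/C/a/Hi, d/C/e/Mid, d/C/e/Hi} → row (5,2) (5,2) (8,2) (8,2)
That's 6 distinct rows out of 24 strategies.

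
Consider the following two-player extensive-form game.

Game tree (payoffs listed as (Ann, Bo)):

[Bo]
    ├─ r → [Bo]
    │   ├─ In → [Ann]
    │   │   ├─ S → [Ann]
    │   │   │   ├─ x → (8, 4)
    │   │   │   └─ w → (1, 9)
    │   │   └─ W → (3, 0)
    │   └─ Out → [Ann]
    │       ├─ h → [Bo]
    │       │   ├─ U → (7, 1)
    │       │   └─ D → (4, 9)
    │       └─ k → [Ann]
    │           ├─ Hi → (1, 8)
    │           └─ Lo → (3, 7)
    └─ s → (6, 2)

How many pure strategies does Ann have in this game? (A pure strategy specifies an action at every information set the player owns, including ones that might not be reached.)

16

Ann owns the node after r-In with actions {S, W} — two choices.
Ann owns the node after r-Out with actions {h, k} — two choices.
Ann owns the node after r-In-S with actions {x, w} — two choices.
Ann owns the node after r-Out-k with actions {Hi, Lo} — two choices.
A pure strategy fixes one action at each information set independently, so the count is the product 2 × 2 × 2 × 2 = 16.
(For reference, Bo has 8 pure strategies, giving a 16×8 normal-form matrix.)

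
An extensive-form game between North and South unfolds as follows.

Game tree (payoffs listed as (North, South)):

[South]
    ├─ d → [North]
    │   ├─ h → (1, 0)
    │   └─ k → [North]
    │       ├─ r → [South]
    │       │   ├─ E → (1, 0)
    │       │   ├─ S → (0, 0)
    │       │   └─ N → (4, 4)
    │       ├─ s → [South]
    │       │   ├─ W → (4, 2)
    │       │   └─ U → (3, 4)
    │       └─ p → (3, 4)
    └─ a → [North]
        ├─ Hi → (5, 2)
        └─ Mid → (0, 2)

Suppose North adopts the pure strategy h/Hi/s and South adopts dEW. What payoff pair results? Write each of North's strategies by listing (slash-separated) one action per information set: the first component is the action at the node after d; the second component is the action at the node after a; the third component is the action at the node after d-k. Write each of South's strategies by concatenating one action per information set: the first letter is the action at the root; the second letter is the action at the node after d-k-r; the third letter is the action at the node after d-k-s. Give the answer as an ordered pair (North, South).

(1, 0)

Trace the play path from the root:
  South plays d
  North plays h at [d]
→ terminal payoff (1, 0).
(North's choice at the node after a is never reached on this path, so it doesn't affect the outcome.)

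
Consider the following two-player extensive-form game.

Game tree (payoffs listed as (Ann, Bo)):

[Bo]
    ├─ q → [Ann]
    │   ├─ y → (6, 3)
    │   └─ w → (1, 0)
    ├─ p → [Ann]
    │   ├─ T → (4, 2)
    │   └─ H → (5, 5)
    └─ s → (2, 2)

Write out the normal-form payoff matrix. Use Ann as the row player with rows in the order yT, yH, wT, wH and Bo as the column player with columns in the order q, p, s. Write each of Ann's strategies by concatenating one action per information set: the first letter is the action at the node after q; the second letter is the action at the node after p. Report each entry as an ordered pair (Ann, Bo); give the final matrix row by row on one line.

Row yT: q→(6,3), p→(4,2), s→(2,2)
Row yH: q→(6,3), p→(5,5), s→(2,2)
Row wT: q→(1,0), p→(4,2), s→(2,2)
Row wH: q→(1,0), p→(5,5), s→(2,2)

yT: (6,3) (4,2) (2,2) | yH: (6,3) (5,5) (2,2) | wT: (1,0) (4,2) (2,2) | wH: (1,0) (5,5) (2,2)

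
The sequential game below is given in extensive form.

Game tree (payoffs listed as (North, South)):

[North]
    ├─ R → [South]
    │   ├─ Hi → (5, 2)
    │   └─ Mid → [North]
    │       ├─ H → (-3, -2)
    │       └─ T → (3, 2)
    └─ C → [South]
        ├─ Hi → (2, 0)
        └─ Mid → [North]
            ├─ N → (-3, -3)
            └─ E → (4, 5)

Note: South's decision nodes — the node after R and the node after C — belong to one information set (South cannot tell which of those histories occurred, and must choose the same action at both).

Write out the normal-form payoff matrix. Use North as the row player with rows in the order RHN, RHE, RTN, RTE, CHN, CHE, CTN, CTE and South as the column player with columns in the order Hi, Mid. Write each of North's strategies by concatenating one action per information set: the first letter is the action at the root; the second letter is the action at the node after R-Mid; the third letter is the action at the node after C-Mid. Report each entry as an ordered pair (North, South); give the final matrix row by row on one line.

Row RHN: Hi→(5,2), Mid→(-3,-2)
Row RHE: Hi→(5,2), Mid→(-3,-2)
Row RTN: Hi→(5,2), Mid→(3,2)
Row RTE: Hi→(5,2), Mid→(3,2)
Row CHN: Hi→(2,0), Mid→(-3,-3)
Row CHE: Hi→(2,0), Mid→(4,5)
Row CTN: Hi→(2,0), Mid→(-3,-3)
Row CTE: Hi→(2,0), Mid→(4,5)

RHN: (5,2) (-3,-2) | RHE: (5,2) (-3,-2) | RTN: (5,2) (3,2) | RTE: (5,2) (3,2) | CHN: (2,0) (-3,-3) | CHE: (2,0) (4,5) | CTN: (2,0) (-3,-3) | CTE: (2,0) (4,5)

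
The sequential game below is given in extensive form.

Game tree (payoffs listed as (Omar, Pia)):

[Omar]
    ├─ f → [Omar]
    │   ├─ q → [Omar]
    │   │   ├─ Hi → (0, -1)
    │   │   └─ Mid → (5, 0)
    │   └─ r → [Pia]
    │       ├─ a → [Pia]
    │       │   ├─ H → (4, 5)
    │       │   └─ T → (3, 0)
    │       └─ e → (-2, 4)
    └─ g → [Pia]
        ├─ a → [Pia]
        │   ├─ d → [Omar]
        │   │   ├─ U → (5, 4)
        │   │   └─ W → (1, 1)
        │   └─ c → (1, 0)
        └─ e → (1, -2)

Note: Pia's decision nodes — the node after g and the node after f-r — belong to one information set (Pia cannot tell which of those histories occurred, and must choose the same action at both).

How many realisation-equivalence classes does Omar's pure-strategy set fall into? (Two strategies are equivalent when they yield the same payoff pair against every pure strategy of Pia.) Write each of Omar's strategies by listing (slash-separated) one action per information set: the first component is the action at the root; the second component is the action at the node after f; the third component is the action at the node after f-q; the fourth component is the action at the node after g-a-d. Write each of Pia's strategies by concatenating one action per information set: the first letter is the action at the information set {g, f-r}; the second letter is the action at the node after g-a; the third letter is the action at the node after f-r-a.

5

Omar has 16 pure strategies: f/q/Hi/U, f/q/Hi/W, f/q/Mid/U, f/q/Mid/W, f/r/Hi/U, f/r/Hi/W, f/r/Mid/U, f/r/Mid/W, g/q/Hi/U, g/q/Hi/W, g/q/Mid/U, g/q/Mid/W, g/r/Hi/U, g/r/Hi/W, g/r/Mid/U, g/r/Mid/W. Columns: adH, adT, acH, acT, edH, edT, ecH, ecT.
{f/q/Hi/U, f/q/Hi/W} → row (0,-1) (0,-1) (0,-1) (0,-1) (0,-1) (0,-1) (0,-1) (0,-1)
{f/q/Mid/U, f/q/Mid/W} → row (5,0) (5,0) (5,0) (5,0) (5,0) (5,0) (5,0) (5,0)
{f/r/Hi/U, f/r/Hi/W, f/r/Mid/U, f/r/Mid/W} → row (4,5) (3,0) (4,5) (3,0) (-2,4) (-2,4) (-2,4) (-2,4)
{g/q/Hi/U, g/q/Mid/U, g/r/Hi/U, g/r/Mid/U} → row (5,4) (5,4) (1,0) (1,0) (1,-2) (1,-2) (1,-2) (1,-2)
{g/q/Hi/W, g/q/Mid/W, g/r/Hi/W, g/r/Mid/W} → row (1,1) (1,1) (1,0) (1,0) (1,-2) (1,-2) (1,-2) (1,-2)
That's 5 distinct rows out of 16 strategies.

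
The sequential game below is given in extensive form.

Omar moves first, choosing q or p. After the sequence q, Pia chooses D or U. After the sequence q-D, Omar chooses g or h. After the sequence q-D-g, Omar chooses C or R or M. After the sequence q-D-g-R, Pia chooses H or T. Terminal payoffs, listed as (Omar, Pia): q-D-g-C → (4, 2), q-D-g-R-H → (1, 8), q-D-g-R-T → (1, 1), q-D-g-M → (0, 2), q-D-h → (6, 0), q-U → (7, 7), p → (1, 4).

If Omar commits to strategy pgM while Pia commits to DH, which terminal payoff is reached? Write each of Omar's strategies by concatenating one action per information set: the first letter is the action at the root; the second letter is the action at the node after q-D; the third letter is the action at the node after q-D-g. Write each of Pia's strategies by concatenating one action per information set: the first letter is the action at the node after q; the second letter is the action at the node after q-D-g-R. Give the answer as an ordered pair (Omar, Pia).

(1, 4)

Trace the play path from the root:
  Omar plays p
→ terminal payoff (1, 4).
(Omar's choice at the node after q-D is never reached on this path, so it doesn't affect the outcome.)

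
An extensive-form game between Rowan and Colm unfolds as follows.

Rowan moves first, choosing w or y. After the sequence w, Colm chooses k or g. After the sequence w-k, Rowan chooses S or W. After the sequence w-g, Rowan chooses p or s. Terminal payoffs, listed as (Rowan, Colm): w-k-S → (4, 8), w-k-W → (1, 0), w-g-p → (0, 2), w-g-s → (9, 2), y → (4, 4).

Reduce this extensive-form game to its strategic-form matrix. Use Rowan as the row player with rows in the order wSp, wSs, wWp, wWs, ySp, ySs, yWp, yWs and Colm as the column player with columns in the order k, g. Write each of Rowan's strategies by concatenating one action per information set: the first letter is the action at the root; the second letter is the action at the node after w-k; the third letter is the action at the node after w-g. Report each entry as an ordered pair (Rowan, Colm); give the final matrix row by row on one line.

wSp: (4,8) (0,2) | wSs: (4,8) (9,2) | wWp: (1,0) (0,2) | wWs: (1,0) (9,2) | ySp: (4,4) (4,4) | ySs: (4,4) (4,4) | yWp: (4,4) (4,4) | yWs: (4,4) (4,4)

Row wSp: k→(4,8), g→(0,2)
Row wSs: k→(4,8), g→(9,2)
Row wWp: k→(1,0), g→(0,2)
Row wWs: k→(1,0), g→(9,2)
Row ySp: k→(4,4), g→(4,4)
Row ySs: k→(4,4), g→(4,4)
Row yWp: k→(4,4), g→(4,4)
Row yWs: k→(4,4), g→(4,4)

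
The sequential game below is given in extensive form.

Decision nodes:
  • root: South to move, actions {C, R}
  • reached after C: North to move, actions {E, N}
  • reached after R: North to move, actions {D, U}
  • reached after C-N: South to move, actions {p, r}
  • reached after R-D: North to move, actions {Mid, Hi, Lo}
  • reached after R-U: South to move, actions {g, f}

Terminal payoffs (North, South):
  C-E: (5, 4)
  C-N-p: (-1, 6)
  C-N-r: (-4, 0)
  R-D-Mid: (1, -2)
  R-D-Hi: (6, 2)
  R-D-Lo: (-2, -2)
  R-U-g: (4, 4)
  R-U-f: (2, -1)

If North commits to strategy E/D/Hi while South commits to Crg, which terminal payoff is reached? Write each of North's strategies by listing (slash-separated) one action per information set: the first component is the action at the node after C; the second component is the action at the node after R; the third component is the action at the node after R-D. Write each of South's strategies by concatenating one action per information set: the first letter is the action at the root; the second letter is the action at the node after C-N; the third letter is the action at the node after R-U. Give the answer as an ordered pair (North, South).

Trace the play path from the root:
  South plays C
  North plays E at [C]
→ terminal payoff (5, 4).
(North's choice at the node after R is never reached on this path, so it doesn't affect the outcome.)

(5, 4)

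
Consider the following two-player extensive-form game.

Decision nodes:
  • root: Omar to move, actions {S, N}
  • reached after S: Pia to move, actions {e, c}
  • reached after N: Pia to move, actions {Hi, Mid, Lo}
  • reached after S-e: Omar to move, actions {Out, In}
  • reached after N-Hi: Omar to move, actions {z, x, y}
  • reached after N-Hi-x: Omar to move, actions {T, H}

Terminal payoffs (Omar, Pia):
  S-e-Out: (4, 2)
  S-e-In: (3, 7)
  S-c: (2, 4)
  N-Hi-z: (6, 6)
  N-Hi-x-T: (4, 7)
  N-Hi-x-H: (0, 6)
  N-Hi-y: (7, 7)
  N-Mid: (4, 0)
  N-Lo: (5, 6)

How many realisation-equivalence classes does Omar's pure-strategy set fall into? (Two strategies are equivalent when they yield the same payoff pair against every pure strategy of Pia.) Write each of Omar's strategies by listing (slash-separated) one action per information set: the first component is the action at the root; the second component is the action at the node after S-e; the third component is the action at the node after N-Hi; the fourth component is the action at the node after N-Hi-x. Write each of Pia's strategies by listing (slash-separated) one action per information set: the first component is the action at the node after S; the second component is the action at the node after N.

Omar has 24 pure strategies: S/Out/z/T, S/Out/z/H, S/Out/x/T, S/Out/x/H, S/Out/y/T, S/Out/y/H, S/In/z/T, S/In/z/H, S/In/x/T, S/In/x/H, S/In/y/T, S/In/y/H, N/Out/z/T, N/Out/z/H, N/Out/x/T, N/Out/x/H, N/Out/y/T, N/Out/y/H, N/In/z/T, N/In/z/H, N/In/x/T, N/In/x/H, N/In/y/T, N/In/y/H. Columns: e/Hi, e/Mid, e/Lo, c/Hi, c/Mid, c/Lo.
{S/Out/z/T, S/Out/z/H, S/Out/x/T, S/Out/x/H, S/Out/y/T, S/Out/y/H} → row (4,2) (4,2) (4,2) (2,4) (2,4) (2,4)
{S/In/z/T, S/In/z/H, S/In/x/T, S/In/x/H, S/In/y/T, S/In/y/H} → row (3,7) (3,7) (3,7) (2,4) (2,4) (2,4)
{N/Out/z/T, N/Out/z/H, N/In/z/T, N/In/z/H} → row (6,6) (4,0) (5,6) (6,6) (4,0) (5,6)
{N/Out/x/T, N/In/x/T} → row (4,7) (4,0) (5,6) (4,7) (4,0) (5,6)
{N/Out/x/H, N/In/x/H} → row (0,6) (4,0) (5,6) (0,6) (4,0) (5,6)
{N/Out/y/T, N/Out/y/H, N/In/y/T, N/In/y/H} → row (7,7) (4,0) (5,6) (7,7) (4,0) (5,6)
That's 6 distinct rows out of 24 strategies.

6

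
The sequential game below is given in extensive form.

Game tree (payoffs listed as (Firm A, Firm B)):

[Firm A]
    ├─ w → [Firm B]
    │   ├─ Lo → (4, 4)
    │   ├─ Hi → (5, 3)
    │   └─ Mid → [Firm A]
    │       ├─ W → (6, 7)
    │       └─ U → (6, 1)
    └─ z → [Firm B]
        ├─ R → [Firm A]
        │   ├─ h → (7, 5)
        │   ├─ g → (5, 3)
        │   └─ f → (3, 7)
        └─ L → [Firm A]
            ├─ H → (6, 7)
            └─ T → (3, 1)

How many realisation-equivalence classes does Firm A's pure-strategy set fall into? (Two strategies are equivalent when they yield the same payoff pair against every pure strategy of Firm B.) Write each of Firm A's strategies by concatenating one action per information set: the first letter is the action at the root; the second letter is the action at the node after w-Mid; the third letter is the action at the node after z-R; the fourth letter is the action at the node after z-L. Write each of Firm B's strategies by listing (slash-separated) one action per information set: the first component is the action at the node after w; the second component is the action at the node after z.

8

Firm A has 24 pure strategies: wWhH, wWhT, wWgH, wWgT, wWfH, wWfT, wUhH, wUhT, wUgH, wUgT, wUfH, wUfT, zWhH, zWhT, zWgH, zWgT, zWfH, zWfT, zUhH, zUhT, zUgH, zUgT, zUfH, zUfT. Columns: Lo/R, Lo/L, Hi/R, Hi/L, Mid/R, Mid/L.
{wWhH, wWhT, wWgH, wWgT, wWfH, wWfT} → row (4,4) (4,4) (5,3) (5,3) (6,7) (6,7)
{wUhH, wUhT, wUgH, wUgT, wUfH, wUfT} → row (4,4) (4,4) (5,3) (5,3) (6,1) (6,1)
{zWhH, zUhH} → row (7,5) (6,7) (7,5) (6,7) (7,5) (6,7)
{zWhT, zUhT} → row (7,5) (3,1) (7,5) (3,1) (7,5) (3,1)
{zWgH, zUgH} → row (5,3) (6,7) (5,3) (6,7) (5,3) (6,7)
{zWgT, zUgT} → row (5,3) (3,1) (5,3) (3,1) (5,3) (3,1)
{zWfH, zUfH} → row (3,7) (6,7) (3,7) (6,7) (3,7) (6,7)
{zWfT, zUfT} → row (3,7) (3,1) (3,7) (3,1) (3,7) (3,1)
That's 8 distinct rows out of 24 strategies.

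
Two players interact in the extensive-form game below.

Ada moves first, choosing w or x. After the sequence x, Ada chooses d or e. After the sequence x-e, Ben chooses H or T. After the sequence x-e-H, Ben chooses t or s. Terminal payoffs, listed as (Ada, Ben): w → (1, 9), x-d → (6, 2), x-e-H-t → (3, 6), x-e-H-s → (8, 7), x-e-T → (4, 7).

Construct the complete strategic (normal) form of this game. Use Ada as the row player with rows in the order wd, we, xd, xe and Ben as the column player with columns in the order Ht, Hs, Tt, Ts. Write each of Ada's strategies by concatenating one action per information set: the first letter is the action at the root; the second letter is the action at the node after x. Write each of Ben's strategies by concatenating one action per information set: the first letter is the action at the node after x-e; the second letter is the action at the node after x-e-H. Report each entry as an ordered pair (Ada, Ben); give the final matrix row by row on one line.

Row wd: Ht→(1,9), Hs→(1,9), Tt→(1,9), Ts→(1,9)
Row we: Ht→(1,9), Hs→(1,9), Tt→(1,9), Ts→(1,9)
Row xd: Ht→(6,2), Hs→(6,2), Tt→(6,2), Ts→(6,2)
Row xe: Ht→(3,6), Hs→(8,7), Tt→(4,7), Ts→(4,7)

wd: (1,9) (1,9) (1,9) (1,9) | we: (1,9) (1,9) (1,9) (1,9) | xd: (6,2) (6,2) (6,2) (6,2) | xe: (3,6) (8,7) (4,7) (4,7)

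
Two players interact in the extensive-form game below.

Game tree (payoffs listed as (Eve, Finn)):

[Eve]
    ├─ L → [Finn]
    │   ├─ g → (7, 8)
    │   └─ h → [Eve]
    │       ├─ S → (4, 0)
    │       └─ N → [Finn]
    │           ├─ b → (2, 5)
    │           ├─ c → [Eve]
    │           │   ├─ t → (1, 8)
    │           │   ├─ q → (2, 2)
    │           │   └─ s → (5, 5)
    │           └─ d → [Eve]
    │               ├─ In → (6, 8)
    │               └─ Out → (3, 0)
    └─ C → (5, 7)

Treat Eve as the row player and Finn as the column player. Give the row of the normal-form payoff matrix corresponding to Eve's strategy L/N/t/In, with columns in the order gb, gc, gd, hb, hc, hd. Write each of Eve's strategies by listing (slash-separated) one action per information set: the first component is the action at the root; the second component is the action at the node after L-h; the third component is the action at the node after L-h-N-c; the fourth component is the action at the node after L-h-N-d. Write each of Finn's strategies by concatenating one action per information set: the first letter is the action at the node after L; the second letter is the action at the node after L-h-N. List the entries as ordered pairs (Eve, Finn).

(7,8) (7,8) (7,8) (2,5) (1,8) (6,8)

vs gb: Eve plays L → Finn plays g at [L] → (7, 8)
vs gc: Eve plays L → Finn plays g at [L] → (7, 8)
vs gd: Eve plays L → Finn plays g at [L] → (7, 8)
vs hb: Eve plays L → Finn plays h at [L] → Eve plays N at [L-h] → Finn plays b at [L-h-N] → (2, 5)
vs hc: Eve plays L → Finn plays h at [L] → Eve plays N at [L-h] → Finn plays c at [L-h-N] → Eve plays t at [L-h-N-c] → (1, 8)
vs hd: Eve plays L → Finn plays h at [L] → Eve plays N at [L-h] → Finn plays d at [L-h-N] → Eve plays In at [L-h-N-d] → (6, 8)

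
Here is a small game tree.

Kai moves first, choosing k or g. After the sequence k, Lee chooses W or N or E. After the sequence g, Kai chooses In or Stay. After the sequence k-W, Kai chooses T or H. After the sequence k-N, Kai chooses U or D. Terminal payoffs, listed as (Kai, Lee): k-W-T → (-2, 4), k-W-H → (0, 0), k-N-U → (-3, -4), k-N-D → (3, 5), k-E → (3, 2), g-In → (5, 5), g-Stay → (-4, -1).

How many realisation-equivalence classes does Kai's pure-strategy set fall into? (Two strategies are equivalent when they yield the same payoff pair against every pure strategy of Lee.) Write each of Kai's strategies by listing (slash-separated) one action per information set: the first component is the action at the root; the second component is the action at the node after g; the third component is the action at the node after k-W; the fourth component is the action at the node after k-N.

Kai has 16 pure strategies: k/In/T/U, k/In/T/D, k/In/H/U, k/In/H/D, k/Stay/T/U, k/Stay/T/D, k/Stay/H/U, k/Stay/H/D, g/In/T/U, g/In/T/D, g/In/H/U, g/In/H/D, g/Stay/T/U, g/Stay/T/D, g/Stay/H/U, g/Stay/H/D. Columns: W, N, E.
{k/In/T/U, k/Stay/T/U} → row (-2,4) (-3,-4) (3,2)
{k/In/T/D, k/Stay/T/D} → row (-2,4) (3,5) (3,2)
{k/In/H/U, k/Stay/H/U} → row (0,0) (-3,-4) (3,2)
{k/In/H/D, k/Stay/H/D} → row (0,0) (3,5) (3,2)
{g/In/T/U, g/In/T/D, g/In/H/U, g/In/H/D} → row (5,5) (5,5) (5,5)
{g/Stay/T/U, g/Stay/T/D, g/Stay/H/U, g/Stay/H/D} → row (-4,-1) (-4,-1) (-4,-1)
That's 6 distinct rows out of 16 strategies.

6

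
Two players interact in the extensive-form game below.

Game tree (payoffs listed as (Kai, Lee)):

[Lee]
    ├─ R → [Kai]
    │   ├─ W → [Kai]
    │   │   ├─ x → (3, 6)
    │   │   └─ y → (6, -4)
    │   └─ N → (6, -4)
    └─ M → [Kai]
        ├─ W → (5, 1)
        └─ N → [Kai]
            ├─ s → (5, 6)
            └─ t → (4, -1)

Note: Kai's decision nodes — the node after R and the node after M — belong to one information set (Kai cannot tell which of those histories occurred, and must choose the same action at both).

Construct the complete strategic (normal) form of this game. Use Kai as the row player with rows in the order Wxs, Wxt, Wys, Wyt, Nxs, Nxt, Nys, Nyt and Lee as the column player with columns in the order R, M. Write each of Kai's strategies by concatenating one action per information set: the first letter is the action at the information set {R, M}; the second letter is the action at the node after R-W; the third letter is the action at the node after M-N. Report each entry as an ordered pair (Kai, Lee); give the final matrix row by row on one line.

Wxs: (3,6) (5,1) | Wxt: (3,6) (5,1) | Wys: (6,-4) (5,1) | Wyt: (6,-4) (5,1) | Nxs: (6,-4) (5,6) | Nxt: (6,-4) (4,-1) | Nys: (6,-4) (5,6) | Nyt: (6,-4) (4,-1)

            R        M
 Wxs    (3,6)    (5,1)
 Wxt    (3,6)    (5,1)
 Wys   (6,-4)    (5,1)
 Wyt   (6,-4)    (5,1)
 Nxs   (6,-4)    (5,6)
 Nxt   (6,-4)   (4,-1)
 Nys   (6,-4)    (5,6)
 Nyt   (6,-4)   (4,-1)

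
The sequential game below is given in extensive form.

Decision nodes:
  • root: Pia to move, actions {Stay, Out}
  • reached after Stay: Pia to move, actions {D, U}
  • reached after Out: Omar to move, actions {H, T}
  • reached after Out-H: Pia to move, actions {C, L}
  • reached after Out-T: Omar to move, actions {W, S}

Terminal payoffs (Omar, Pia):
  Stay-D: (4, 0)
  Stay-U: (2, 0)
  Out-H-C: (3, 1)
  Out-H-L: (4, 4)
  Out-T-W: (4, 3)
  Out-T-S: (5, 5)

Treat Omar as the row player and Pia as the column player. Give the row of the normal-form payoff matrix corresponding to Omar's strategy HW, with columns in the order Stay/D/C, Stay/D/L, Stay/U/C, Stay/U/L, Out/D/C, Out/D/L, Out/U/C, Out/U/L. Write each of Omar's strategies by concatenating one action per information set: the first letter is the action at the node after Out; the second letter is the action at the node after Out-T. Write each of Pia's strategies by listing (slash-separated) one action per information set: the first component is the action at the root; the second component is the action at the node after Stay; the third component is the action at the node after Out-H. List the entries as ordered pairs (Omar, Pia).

vs Stay/D/C: Pia plays Stay → Pia plays D at [Stay] → (4, 0)
vs Stay/D/L: Pia plays Stay → Pia plays D at [Stay] → (4, 0)
vs Stay/U/C: Pia plays Stay → Pia plays U at [Stay] → (2, 0)
vs Stay/U/L: Pia plays Stay → Pia plays U at [Stay] → (2, 0)
vs Out/D/C: Pia plays Out → Omar plays H at [Out] → Pia plays C at [Out-H] → (3, 1)
vs Out/D/L: Pia plays Out → Omar plays H at [Out] → Pia plays L at [Out-H] → (4, 4)
vs Out/U/C: Pia plays Out → Omar plays H at [Out] → Pia plays C at [Out-H] → (3, 1)
vs Out/U/L: Pia plays Out → Omar plays H at [Out] → Pia plays L at [Out-H] → (4, 4)

(4,0) (4,0) (2,0) (2,0) (3,1) (4,4) (3,1) (4,4)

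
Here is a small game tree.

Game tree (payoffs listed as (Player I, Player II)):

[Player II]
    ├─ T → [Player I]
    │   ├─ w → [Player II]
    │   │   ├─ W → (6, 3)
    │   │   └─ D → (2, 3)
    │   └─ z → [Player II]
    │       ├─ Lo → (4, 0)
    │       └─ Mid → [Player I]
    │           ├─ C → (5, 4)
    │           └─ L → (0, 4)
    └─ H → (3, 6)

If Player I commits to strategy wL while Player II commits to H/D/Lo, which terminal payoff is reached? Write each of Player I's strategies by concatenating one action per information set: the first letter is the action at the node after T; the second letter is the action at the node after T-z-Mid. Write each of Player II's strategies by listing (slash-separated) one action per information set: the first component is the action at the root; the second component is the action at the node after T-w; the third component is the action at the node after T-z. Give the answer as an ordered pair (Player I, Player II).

Trace the play path from the root:
  Player II plays H
→ terminal payoff (3, 6).
(Player I's choice at the node after T is never reached on this path, so it doesn't affect the outcome.)

(3, 6)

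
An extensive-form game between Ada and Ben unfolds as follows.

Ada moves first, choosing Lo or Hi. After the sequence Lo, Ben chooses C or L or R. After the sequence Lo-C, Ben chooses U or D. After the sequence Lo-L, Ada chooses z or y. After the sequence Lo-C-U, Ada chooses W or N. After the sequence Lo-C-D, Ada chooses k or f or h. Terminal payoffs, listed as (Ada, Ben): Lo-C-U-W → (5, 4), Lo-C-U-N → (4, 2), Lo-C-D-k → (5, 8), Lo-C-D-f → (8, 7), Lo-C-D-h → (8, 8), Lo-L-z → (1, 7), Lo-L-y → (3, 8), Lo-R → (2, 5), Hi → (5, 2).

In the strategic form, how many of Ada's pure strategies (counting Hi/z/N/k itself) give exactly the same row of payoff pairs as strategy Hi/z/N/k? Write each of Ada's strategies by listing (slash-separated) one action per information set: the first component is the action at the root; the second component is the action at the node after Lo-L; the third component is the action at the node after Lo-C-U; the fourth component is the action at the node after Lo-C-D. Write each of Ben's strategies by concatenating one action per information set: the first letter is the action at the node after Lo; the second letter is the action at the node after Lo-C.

12

Row for Hi/z/N/k (columns CU, CD, LU, LD, RU, RD): (5,2) (5,2) (5,2) (5,2) (5,2) (5,2).
Under Hi/z/N/k, Ada's choice at the node after Lo-L and at the node after Lo-C-U and at the node after Lo-C-D can never be reached regardless of what Ben does, so varying those choices leaves every outcome unchanged.
Holding the reachable choices fixed and varying the unreachable ones freely already gives 2 × 2 × 3 = 12 equivalent strategies.
No other strategy reproduces this row, so those 12 are the full class: Hi/z/W/k, Hi/z/W/f, Hi/z/W/h, Hi/z/N/k, Hi/z/N/f, Hi/z/N/h, Hi/y/W/k, Hi/y/W/f, Hi/y/W/h, Hi/y/N/k, Hi/y/N/f, Hi/y/N/h.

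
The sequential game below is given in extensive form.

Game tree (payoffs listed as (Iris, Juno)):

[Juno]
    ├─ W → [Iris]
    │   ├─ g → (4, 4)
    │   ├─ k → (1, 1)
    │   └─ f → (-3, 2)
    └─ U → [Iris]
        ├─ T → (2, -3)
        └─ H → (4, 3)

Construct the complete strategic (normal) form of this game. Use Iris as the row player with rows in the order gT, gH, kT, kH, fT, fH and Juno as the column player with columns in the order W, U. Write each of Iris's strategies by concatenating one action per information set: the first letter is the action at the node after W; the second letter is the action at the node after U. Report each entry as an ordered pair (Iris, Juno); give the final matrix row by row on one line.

Row gT: W→(4,4), U→(2,-3)
Row gH: W→(4,4), U→(4,3)
Row kT: W→(1,1), U→(2,-3)
Row kH: W→(1,1), U→(4,3)
Row fT: W→(-3,2), U→(2,-3)
Row fH: W→(-3,2), U→(4,3)

gT: (4,4) (2,-3) | gH: (4,4) (4,3) | kT: (1,1) (2,-3) | kH: (1,1) (4,3) | fT: (-3,2) (2,-3) | fH: (-3,2) (4,3)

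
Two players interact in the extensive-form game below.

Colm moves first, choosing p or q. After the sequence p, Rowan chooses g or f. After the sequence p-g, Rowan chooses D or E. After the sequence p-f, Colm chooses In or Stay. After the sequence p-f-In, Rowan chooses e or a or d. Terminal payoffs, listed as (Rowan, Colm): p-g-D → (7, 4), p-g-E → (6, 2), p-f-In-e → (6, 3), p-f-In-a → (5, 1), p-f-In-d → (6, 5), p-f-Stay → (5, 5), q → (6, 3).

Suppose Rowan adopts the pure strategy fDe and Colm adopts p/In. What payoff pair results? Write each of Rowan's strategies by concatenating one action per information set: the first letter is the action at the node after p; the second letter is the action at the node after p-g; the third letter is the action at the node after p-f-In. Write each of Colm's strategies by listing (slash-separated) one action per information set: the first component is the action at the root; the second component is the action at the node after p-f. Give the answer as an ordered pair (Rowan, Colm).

Trace the play path from the root:
  Colm plays p
  Rowan plays f at [p]
  Colm plays In at [p-f]
  Rowan plays e at [p-f-In]
→ terminal payoff (6, 3).
(Rowan's choice at the node after p-g is never reached on this path, so it doesn't affect the outcome.)

(6, 3)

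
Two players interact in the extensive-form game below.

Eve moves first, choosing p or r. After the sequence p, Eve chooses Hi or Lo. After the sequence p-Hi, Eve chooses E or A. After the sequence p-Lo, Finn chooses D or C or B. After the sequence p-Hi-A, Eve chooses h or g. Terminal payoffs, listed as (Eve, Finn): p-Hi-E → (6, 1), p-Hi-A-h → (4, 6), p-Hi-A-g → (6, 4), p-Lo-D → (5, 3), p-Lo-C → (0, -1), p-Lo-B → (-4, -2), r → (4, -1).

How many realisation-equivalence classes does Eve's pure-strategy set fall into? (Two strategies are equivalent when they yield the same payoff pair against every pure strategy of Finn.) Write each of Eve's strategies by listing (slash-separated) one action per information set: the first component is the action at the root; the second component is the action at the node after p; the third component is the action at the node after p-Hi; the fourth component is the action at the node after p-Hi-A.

Eve has 16 pure strategies: p/Hi/E/h, p/Hi/E/g, p/Hi/A/h, p/Hi/A/g, p/Lo/E/h, p/Lo/E/g, p/Lo/A/h, p/Lo/A/g, r/Hi/E/h, r/Hi/E/g, r/Hi/A/h, r/Hi/A/g, r/Lo/E/h, r/Lo/E/g, r/Lo/A/h, r/Lo/A/g. Columns: D, C, B.
{p/Hi/E/h, p/Hi/E/g} → row (6,1) (6,1) (6,1)
{p/Hi/A/h} → row (4,6) (4,6) (4,6)
{p/Hi/A/g} → row (6,4) (6,4) (6,4)
{p/Lo/E/h, p/Lo/E/g, p/Lo/A/h, p/Lo/A/g} → row (5,3) (0,-1) (-4,-2)
{r/Hi/E/h, r/Hi/E/g, r/Hi/A/h, r/Hi/A/g, r/Lo/E/h, r/Lo/E/g, r/Lo/A/h, r/Lo/A/g} → row (4,-1) (4,-1) (4,-1)
That's 5 distinct rows out of 16 strategies.

5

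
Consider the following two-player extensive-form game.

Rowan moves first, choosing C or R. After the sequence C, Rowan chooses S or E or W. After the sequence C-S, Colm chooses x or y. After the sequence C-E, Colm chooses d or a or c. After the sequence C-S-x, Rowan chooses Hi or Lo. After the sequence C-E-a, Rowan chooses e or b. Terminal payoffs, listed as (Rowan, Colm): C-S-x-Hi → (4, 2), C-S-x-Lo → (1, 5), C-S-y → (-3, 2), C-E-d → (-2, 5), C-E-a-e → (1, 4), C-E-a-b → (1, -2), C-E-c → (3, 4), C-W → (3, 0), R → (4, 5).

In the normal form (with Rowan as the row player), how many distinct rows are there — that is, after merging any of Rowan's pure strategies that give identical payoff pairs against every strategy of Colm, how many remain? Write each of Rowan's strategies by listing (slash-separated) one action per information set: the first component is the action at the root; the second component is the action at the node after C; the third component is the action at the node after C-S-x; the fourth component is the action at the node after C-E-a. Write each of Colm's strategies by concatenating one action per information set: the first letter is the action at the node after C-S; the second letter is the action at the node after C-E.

Rowan has 24 pure strategies: C/S/Hi/e, C/S/Hi/b, C/S/Lo/e, C/S/Lo/b, C/E/Hi/e, C/E/Hi/b, C/E/Lo/e, C/E/Lo/b, C/W/Hi/e, C/W/Hi/b, C/W/Lo/e, C/W/Lo/b, R/S/Hi/e, R/S/Hi/b, R/S/Lo/e, R/S/Lo/b, R/E/Hi/e, R/E/Hi/b, R/E/Lo/e, R/E/Lo/b, R/W/Hi/e, R/W/Hi/b, R/W/Lo/e, R/W/Lo/b. Columns: xd, xa, xc, yd, ya, yc.
{C/S/Hi/e, C/S/Hi/b} → row (4,2) (4,2) (4,2) (-3,2) (-3,2) (-3,2)
{C/S/Lo/e, C/S/Lo/b} → row (1,5) (1,5) (1,5) (-3,2) (-3,2) (-3,2)
{C/E/Hi/e, C/E/Lo/e} → row (-2,5) (1,4) (3,4) (-2,5) (1,4) (3,4)
{C/E/Hi/b, C/E/Lo/b} → row (-2,5) (1,-2) (3,4) (-2,5) (1,-2) (3,4)
{C/W/Hi/e, C/W/Hi/b, C/W/Lo/e, C/W/Lo/b} → row (3,0) (3,0) (3,0) (3,0) (3,0) (3,0)
{R/S/Hi/e, R/S/Hi/b, R/S/Lo/e, R/S/Lo/b, R/E/Hi/e, R/E/Hi/b, R/E/Lo/e, R/E/Lo/b, R/W/Hi/e, R/W/Hi/b, R/W/Lo/e, R/W/Lo/b} → row (4,5) (4,5) (4,5) (4,5) (4,5) (4,5)
That's 6 distinct rows out of 24 strategies.

6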